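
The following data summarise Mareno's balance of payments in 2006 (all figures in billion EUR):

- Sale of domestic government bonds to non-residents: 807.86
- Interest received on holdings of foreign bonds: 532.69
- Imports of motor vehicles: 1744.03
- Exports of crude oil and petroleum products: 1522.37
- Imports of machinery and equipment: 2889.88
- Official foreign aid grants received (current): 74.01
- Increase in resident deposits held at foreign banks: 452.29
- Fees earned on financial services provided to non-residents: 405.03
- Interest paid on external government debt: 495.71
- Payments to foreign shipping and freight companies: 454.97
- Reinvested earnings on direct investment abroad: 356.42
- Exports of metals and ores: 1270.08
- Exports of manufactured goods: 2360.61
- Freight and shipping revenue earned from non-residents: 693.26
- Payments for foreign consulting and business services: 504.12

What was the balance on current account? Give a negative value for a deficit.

1125.76

Goods: 1522.37 - 1744.03 - 2889.88 + 2360.61 + 1270.08 = 519.15
Services: 693.26 - 504.12 - 454.97 + 405.03 = 139.20
Primary income: 532.69 - 495.71 + 356.42 = 393.40
Secondary income: 74.01
Current account = 519.15 + 139.20 + 393.40 + 74.01 = 1125.76
(Excluded from the current account — financial account: sale of domestic government bonds to non-residents 807.86, increase in resident deposits held at foreign banks 452.29.)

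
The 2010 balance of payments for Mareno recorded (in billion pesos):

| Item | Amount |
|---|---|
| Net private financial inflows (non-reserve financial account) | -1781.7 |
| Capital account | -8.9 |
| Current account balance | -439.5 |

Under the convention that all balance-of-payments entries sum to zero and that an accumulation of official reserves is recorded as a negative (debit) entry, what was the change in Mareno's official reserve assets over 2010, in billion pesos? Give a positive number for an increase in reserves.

Official reserve transactions balance = -((-439.5) + (-8.9) + (-1781.7)) = 2230.1
An accumulation of reserves is recorded as a debit (negative entry), so the change in the stock of reserves is the negative of that balance.
Change in official reserves = -(2230.1) = -2230.1

-2230.1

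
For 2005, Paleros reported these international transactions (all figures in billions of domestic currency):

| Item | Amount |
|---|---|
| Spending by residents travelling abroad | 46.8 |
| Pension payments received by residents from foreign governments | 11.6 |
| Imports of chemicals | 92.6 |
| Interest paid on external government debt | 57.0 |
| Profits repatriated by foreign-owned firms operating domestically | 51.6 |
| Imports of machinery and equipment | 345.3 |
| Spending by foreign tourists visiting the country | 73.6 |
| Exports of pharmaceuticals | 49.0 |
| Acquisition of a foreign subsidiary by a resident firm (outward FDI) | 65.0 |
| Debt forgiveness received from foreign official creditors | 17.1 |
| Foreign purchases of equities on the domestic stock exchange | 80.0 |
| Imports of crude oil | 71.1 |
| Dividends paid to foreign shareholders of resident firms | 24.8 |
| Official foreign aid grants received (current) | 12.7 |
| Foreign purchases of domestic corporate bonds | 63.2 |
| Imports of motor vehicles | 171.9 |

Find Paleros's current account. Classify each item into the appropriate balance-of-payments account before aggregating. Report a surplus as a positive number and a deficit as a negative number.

-714.2

Goods: -71.1 + 49.0 - 92.6 - 345.3 - 171.9 = -631.9
Services: -46.8 + 73.6 = 26.8
Primary income: -24.8 - 57.0 - 51.6 = -133.4
Secondary income: 11.6 + 12.7 = 24.3
Current account = (-631.9) + 26.8 + (-133.4) + 24.3 = -714.2
(Excluded from the current account — financial account: acquisition of a foreign subsidiary by a resident firm (outward FDI) 65.0, foreign purchases of equities on the domestic stock exchange 80.0, foreign purchases of domestic corporate bonds 63.2; capital account: debt forgiveness received from foreign official creditors 17.1.)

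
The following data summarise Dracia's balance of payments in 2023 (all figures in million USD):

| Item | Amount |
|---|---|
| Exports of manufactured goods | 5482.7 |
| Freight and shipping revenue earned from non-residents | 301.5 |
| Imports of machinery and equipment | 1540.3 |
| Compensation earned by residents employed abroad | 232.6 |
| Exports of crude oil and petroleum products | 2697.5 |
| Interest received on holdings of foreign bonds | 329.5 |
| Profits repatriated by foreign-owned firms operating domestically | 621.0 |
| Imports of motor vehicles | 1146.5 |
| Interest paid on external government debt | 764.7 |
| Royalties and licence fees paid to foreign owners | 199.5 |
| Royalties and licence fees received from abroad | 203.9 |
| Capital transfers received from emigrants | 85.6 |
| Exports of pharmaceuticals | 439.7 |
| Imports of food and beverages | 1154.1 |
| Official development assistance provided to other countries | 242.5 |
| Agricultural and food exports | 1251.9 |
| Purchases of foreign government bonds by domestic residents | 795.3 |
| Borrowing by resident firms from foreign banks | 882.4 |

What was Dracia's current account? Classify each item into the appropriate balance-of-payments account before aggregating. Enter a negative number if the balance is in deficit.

Goods: -1154.1 - 1146.5 + 1251.9 + 439.7 + 5482.7 + 2697.5 - 1540.3 = 6030.9
Services: 203.9 + 301.5 - 199.5 = 305.9
Primary income: -764.7 + 329.5 + 232.6 - 621.0 = -823.6
Secondary income: -242.5
Current account = 6030.9 + 305.9 + (-823.6) + (-242.5) = 5270.7
(Excluded from the current account — capital account: capital transfers received from emigrants 85.6; financial account: purchases of foreign government bonds by domestic residents 795.3, borrowing by resident firms from foreign banks 882.4.)

5270.7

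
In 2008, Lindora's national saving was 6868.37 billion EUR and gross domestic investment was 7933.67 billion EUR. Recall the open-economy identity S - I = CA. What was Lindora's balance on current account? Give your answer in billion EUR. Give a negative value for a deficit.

-1065.30

CA = S - I = 6868.37 - 7933.67 = -1065.30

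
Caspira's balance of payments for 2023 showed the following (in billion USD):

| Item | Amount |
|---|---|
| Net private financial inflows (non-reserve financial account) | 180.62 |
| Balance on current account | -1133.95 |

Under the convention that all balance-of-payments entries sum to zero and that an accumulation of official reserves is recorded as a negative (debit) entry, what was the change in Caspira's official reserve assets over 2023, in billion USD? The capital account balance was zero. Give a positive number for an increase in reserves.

Official reserve transactions balance = -((-1133.95) + 180.62) = 953.33
An accumulation of reserves is recorded as a debit (negative entry), so the change in the stock of reserves is the negative of that balance.
Change in official reserves = -(953.33) = -953.33

-953.33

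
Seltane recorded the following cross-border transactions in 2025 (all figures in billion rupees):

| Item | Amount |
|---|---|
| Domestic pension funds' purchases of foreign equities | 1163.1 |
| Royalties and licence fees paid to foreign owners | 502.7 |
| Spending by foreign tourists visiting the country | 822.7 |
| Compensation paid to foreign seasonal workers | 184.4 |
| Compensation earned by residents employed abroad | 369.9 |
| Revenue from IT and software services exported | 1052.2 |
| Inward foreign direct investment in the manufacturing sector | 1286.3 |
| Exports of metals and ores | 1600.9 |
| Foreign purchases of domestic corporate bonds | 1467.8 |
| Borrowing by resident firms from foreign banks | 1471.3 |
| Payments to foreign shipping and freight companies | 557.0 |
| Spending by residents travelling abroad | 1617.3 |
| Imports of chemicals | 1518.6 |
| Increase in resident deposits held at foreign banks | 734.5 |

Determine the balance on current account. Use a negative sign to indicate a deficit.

Goods: -1518.6 + 1600.9 = 82.3
Services: -1617.3 + 822.7 + 1052.2 - 557.0 - 502.7 = -802.1
Primary income: 369.9 - 184.4 = 185.5
Current account = 82.3 + (-802.1) + 185.5 = -534.3
(Excluded from the current account — financial account: domestic pension funds' purchases of foreign equities 1163.1, inward foreign direct investment in the manufacturing sector 1286.3, foreign purchases of domestic corporate bonds 1467.8, borrowing by resident firms from foreign banks 1471.3, increase in resident deposits held at foreign banks 734.5.)

-534.3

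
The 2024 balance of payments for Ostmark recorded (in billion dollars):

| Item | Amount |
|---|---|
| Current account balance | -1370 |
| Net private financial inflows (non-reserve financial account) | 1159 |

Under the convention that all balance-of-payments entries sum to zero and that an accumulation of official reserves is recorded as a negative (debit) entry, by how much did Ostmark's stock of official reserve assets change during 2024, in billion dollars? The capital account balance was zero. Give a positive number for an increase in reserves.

Official reserve transactions balance = -((-1370) + 1159) = 211
An accumulation of reserves is recorded as a debit (negative entry), so the change in the stock of reserves is the negative of that balance.
Change in official reserves = -(211) = -211

-211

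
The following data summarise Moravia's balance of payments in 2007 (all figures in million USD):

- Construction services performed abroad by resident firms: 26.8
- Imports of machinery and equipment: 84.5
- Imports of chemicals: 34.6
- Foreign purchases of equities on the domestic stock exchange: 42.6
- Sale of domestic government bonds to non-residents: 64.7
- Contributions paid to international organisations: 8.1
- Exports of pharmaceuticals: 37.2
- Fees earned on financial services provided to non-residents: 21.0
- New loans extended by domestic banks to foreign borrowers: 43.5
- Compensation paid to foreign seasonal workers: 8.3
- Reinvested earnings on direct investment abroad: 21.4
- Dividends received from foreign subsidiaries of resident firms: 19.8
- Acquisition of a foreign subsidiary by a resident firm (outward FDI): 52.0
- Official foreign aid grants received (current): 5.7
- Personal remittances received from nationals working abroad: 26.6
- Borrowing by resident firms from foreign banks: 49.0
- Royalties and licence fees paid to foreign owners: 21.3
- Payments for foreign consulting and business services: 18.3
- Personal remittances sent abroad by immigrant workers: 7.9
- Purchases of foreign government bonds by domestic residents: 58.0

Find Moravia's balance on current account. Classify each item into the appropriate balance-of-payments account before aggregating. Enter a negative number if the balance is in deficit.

Goods: -34.6 + 37.2 - 84.5 = -81.9
Services: -21.3 + 21.0 + 26.8 - 18.3 = 8.2
Primary income: -8.3 + 21.4 + 19.8 = 32.9
Secondary income: 5.7 - 7.9 + 26.6 - 8.1 = 16.3
Current account = (-81.9) + 8.2 + 32.9 + 16.3 = -24.5
(Excluded from the current account — financial account: foreign purchases of equities on the domestic stock exchange 42.6, sale of domestic government bonds to non-residents 64.7, new loans extended by domestic banks to foreign borrowers 43.5, acquisition of a foreign subsidiary by a resident firm (outward FDI) 52.0, borrowing by resident firms from foreign banks 49.0, purchases of foreign government bonds by domestic residents 58.0.)

-24.5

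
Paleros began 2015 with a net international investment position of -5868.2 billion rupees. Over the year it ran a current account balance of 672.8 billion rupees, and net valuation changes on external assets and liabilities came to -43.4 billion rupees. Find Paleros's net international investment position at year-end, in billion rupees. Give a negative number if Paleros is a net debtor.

-5238.8

Change in NIIP = current account + net valuation change = 672.8 + (-43.4) = 629.4
End-of-year NIIP = -5868.2 + 629.4 = -5238.8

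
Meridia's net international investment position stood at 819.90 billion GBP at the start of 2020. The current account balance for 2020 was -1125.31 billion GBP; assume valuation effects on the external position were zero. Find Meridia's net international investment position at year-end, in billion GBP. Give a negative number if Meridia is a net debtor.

-305.41

With no valuation effects, change in NIIP = current account = -1125.31
End-of-year NIIP = 819.90 + (-1125.31) = -305.41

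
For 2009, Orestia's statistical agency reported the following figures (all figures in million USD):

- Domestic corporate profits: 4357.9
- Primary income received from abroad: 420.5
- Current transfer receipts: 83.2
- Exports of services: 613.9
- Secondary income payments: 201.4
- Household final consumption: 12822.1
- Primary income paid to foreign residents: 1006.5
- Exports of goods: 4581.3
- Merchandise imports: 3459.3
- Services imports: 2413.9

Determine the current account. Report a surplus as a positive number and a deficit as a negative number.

-1382.2

Goods balance = 4581.3 - 3459.3 = 1122.0
Services balance = 613.9 - 2413.9 = -1800.0
Trade balance (goods + services) = 1122.0 + (-1800.0) = -678.0
Net primary income = 420.5 - 1006.5 = -586.0
Net secondary income = 83.2 - 201.4 = -118.2
Current account = -678.0 + (-586.0) + (-118.2) = -1382.2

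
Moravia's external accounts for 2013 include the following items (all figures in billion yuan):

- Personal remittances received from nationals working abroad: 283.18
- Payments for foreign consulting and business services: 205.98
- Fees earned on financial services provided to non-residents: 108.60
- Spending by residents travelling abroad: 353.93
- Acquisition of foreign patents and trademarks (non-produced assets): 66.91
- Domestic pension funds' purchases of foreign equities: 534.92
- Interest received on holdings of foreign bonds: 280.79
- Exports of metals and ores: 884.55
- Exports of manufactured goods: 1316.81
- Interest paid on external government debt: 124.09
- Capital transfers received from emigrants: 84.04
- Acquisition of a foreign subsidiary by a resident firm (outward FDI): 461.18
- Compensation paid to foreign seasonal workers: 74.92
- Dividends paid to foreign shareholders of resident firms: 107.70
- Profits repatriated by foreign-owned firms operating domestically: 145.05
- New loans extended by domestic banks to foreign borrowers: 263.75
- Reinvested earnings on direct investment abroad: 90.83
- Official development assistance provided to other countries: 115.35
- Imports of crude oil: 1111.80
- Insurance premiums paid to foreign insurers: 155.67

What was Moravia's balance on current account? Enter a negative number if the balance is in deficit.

570.27

Goods: 1316.81 + 884.55 - 1111.80 = 1089.56
Services: -205.98 - 353.93 - 155.67 + 108.60 = -606.98
Primary income: 280.79 + 90.83 - 107.70 - 145.05 - 124.09 - 74.92 = -80.14
Secondary income: -115.35 + 283.18 = 167.83
Current account = 1089.56 + (-606.98) + (-80.14) + 167.83 = 570.27
(Excluded from the current account — capital account: acquisition of foreign patents and trademarks (non-produced assets) 66.91, capital transfers received from emigrants 84.04; financial account: domestic pension funds' purchases of foreign equities 534.92, acquisition of a foreign subsidiary by a resident firm (outward FDI) 461.18, new loans extended by domestic banks to foreign borrowers 263.75.)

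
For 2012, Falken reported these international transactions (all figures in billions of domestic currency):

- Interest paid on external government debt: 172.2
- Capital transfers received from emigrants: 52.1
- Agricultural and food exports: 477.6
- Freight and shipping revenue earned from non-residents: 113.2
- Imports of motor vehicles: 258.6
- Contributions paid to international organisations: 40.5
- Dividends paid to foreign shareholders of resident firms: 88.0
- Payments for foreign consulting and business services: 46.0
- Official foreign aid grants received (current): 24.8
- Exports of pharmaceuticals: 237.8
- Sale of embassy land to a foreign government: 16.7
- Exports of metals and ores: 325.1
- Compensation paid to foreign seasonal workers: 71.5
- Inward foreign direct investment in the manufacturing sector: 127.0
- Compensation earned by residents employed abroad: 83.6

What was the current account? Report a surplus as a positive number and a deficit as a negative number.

Goods: 237.8 - 258.6 + 325.1 + 477.6 = 781.9
Services: 113.2 - 46.0 = 67.2
Primary income: 83.6 - 71.5 - 88.0 - 172.2 = -248.1
Secondary income: 24.8 - 40.5 = -15.7
Current account = 781.9 + 67.2 + (-248.1) + (-15.7) = 585.3
(Excluded from the current account — capital account: capital transfers received from emigrants 52.1, sale of embassy land to a foreign government 16.7; financial account: inward foreign direct investment in the manufacturing sector 127.0.)

585.3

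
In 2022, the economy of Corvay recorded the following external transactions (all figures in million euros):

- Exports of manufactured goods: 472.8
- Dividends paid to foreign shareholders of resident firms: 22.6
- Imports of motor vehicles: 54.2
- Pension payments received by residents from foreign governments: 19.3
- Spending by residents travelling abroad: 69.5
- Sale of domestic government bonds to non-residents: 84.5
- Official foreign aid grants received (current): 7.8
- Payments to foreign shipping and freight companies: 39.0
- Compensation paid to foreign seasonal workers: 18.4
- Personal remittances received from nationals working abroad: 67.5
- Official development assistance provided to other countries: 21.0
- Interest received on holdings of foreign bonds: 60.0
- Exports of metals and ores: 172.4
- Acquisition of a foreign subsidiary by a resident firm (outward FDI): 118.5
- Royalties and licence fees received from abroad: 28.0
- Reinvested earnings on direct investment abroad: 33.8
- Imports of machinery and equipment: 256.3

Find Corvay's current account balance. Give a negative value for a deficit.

Goods: -54.2 + 472.8 - 256.3 + 172.4 = 334.7
Services: 28.0 - 69.5 - 39.0 = -80.5
Primary income: 60.0 - 22.6 - 18.4 + 33.8 = 52.8
Secondary income: 7.8 + 67.5 - 21.0 + 19.3 = 73.6
Current account = 334.7 + (-80.5) + 52.8 + 73.6 = 380.6
(Excluded from the current account — financial account: sale of domestic government bonds to non-residents 84.5, acquisition of a foreign subsidiary by a resident firm (outward FDI) 118.5.)

380.6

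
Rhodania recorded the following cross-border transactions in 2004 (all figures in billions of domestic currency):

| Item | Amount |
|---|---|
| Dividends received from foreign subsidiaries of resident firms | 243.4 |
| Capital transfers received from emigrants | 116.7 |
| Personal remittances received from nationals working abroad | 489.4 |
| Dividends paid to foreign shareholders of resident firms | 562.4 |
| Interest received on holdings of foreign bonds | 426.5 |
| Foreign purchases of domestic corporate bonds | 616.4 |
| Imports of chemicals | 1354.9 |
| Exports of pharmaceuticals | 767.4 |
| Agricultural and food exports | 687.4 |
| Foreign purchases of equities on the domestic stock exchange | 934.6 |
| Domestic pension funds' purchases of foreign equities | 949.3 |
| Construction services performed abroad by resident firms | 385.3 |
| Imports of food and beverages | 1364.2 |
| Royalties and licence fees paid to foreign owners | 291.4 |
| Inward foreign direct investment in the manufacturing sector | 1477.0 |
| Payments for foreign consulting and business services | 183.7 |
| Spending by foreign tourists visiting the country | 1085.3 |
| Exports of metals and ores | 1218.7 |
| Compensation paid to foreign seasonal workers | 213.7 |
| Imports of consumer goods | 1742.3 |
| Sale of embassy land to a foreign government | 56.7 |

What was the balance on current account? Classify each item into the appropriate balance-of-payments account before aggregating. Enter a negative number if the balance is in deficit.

Goods: 1218.7 + 767.4 + 687.4 - 1354.9 - 1364.2 - 1742.3 = -1787.9
Services: 385.3 - 183.7 - 291.4 + 1085.3 = 995.5
Primary income: -213.7 + 426.5 + 243.4 - 562.4 = -106.2
Secondary income: 489.4
Current account = (-1787.9) + 995.5 + (-106.2) + 489.4 = -409.2
(Excluded from the current account — capital account: capital transfers received from emigrants 116.7, sale of embassy land to a foreign government 56.7; financial account: foreign purchases of domestic corporate bonds 616.4, foreign purchases of equities on the domestic stock exchange 934.6, domestic pension funds' purchases of foreign equities 949.3, inward foreign direct investment in the manufacturing sector 1477.0.)

-409.2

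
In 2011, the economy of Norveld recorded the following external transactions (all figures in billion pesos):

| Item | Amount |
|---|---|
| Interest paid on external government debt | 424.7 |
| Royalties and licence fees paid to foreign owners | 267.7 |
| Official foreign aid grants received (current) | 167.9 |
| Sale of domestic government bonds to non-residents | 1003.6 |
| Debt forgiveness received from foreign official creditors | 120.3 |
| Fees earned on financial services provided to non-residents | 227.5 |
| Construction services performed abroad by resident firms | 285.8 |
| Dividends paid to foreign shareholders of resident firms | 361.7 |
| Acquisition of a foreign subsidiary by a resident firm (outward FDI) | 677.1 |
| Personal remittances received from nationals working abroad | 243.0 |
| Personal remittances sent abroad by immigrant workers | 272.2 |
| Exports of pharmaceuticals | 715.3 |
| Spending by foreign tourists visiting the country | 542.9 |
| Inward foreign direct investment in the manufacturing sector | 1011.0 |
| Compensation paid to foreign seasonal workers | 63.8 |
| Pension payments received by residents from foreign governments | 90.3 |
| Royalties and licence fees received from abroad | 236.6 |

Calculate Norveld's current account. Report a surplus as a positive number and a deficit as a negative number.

1119.2

Goods: 715.3
Services: 227.5 + 542.9 - 267.7 + 285.8 + 236.6 = 1025.1
Primary income: -424.7 - 361.7 - 63.8 = -850.2
Secondary income: 167.9 + 243.0 + 90.3 - 272.2 = 229.0
Current account = 715.3 + 1025.1 + (-850.2) + 229.0 = 1119.2
(Excluded from the current account — financial account: sale of domestic government bonds to non-residents 1003.6, acquisition of a foreign subsidiary by a resident firm (outward FDI) 677.1, inward foreign direct investment in the manufacturing sector 1011.0; capital account: debt forgiveness received from foreign official creditors 120.3.)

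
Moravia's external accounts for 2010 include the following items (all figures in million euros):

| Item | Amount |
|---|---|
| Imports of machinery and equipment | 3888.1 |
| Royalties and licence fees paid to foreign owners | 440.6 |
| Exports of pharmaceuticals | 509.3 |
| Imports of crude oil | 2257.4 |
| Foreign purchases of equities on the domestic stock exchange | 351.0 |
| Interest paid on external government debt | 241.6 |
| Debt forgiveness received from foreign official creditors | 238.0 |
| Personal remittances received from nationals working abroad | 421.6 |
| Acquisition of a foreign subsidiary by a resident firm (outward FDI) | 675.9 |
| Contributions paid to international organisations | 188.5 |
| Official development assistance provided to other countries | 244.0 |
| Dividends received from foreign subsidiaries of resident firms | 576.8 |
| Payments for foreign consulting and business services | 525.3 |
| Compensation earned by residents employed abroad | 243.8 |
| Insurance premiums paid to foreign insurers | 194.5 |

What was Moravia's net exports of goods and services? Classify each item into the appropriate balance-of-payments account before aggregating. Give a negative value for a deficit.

-6796.6

Goods: 509.3 - 2257.4 - 3888.1 = -5636.2
Services: -440.6 - 194.5 - 525.3 = -1160.4
Trade balance = -5636.2 + (-1160.4) = -6796.6
(Excluded from the trade balance — financial account: foreign purchases of equities on the domestic stock exchange 351.0, acquisition of a foreign subsidiary by a resident firm (outward FDI) 675.9; primary income: interest paid on external government debt 241.6, dividends received from foreign subsidiaries of resident firms 576.8, compensation earned by residents employed abroad 243.8; capital account: debt forgiveness received from foreign official creditors 238.0; secondary income: personal remittances received from nationals working abroad 421.6, contributions paid to international organisations 188.5, official development assistance provided to other countries 244.0.)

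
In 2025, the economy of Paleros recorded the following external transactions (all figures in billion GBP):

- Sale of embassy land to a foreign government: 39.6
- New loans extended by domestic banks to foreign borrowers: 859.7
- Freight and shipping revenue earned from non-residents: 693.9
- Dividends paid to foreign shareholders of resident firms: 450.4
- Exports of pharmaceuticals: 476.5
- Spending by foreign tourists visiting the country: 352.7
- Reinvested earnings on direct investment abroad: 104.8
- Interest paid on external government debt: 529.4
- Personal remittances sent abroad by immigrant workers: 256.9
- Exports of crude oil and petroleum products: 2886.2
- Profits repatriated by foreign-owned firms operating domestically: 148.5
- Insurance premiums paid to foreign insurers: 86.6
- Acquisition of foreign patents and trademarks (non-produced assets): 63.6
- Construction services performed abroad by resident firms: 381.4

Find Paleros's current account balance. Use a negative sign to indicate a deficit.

Goods: 2886.2 + 476.5 = 3362.7
Services: 352.7 + 381.4 - 86.6 + 693.9 = 1341.4
Primary income: -148.5 + 104.8 - 529.4 - 450.4 = -1023.5
Secondary income: -256.9
Current account = 3362.7 + 1341.4 + (-1023.5) + (-256.9) = 3423.7
(Excluded from the current account — capital account: sale of embassy land to a foreign government 39.6, acquisition of foreign patents and trademarks (non-produced assets) 63.6; financial account: new loans extended by domestic banks to foreign borrowers 859.7.)

3423.7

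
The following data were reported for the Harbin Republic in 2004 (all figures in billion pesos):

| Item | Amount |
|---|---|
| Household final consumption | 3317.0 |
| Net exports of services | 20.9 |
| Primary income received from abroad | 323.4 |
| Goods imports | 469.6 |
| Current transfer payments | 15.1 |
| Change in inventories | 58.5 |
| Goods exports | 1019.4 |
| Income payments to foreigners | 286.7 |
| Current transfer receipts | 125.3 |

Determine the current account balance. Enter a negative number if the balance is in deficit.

Goods balance = 1019.4 - 469.6 = 549.8
Services balance = 20.9
Trade balance (goods + services) = 549.8 + 20.9 = 570.7
Net primary income = 323.4 - 286.7 = 36.7
Net secondary income = 125.3 - 15.1 = 110.2
Current account = 570.7 + 36.7 + 110.2 = 717.6

717.6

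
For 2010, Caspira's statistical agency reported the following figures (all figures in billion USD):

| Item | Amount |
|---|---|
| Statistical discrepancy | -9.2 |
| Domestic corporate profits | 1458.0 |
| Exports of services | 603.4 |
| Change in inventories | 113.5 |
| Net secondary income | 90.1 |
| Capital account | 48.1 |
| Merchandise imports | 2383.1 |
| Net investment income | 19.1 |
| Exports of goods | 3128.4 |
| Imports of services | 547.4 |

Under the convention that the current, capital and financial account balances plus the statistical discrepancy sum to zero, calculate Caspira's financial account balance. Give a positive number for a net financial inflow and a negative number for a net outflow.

-949.4

Goods balance = 3128.4 - 2383.1 = 745.3
Services balance = 603.4 - 547.4 = 56.0
Trade balance (goods + services) = 745.3 + 56.0 = 801.3
Net primary income = 19.1
Net secondary income = 90.1
Current account = 801.3 + 19.1 + 90.1 = 910.5
Financial account = -(910.5 + 48.1 + (-9.2)) = -949.4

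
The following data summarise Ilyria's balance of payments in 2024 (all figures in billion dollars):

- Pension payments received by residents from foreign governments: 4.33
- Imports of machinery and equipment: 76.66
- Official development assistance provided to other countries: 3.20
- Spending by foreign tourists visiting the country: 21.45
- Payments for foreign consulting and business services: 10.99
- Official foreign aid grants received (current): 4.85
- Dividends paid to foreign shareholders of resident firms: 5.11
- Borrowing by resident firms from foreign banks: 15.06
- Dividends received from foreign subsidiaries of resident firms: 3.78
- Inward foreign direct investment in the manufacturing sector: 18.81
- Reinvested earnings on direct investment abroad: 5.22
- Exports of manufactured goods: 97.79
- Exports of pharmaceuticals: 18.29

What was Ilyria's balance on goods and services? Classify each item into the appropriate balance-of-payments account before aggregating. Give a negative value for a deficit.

Goods: 18.29 - 76.66 + 97.79 = 39.42
Services: -10.99 + 21.45 = 10.46
Trade balance = 39.42 + 10.46 = 49.88
(Excluded from the trade balance — secondary income: pension payments received by residents from foreign governments 4.33, official development assistance provided to other countries 3.20, official foreign aid grants received (current) 4.85; primary income: dividends paid to foreign shareholders of resident firms 5.11, dividends received from foreign subsidiaries of resident firms 3.78, reinvested earnings on direct investment abroad 5.22; financial account: borrowing by resident firms from foreign banks 15.06, inward foreign direct investment in the manufacturing sector 18.81.)

49.88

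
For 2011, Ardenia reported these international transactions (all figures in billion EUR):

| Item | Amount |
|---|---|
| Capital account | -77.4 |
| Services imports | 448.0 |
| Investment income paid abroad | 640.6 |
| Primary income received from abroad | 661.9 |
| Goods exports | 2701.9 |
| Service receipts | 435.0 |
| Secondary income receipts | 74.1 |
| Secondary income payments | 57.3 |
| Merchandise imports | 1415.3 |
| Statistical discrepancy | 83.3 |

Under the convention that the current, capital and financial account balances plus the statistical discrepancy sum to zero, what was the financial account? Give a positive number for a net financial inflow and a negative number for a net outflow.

Goods balance = 2701.9 - 1415.3 = 1286.6
Services balance = 435.0 - 448.0 = -13.0
Trade balance (goods + services) = 1286.6 + (-13.0) = 1273.6
Net primary income = 661.9 - 640.6 = 21.3
Net secondary income = 74.1 - 57.3 = 16.8
Current account = 1273.6 + 21.3 + 16.8 = 1311.7
Financial account = -(1311.7 + (-77.4) + 83.3) = -1317.6

-1317.6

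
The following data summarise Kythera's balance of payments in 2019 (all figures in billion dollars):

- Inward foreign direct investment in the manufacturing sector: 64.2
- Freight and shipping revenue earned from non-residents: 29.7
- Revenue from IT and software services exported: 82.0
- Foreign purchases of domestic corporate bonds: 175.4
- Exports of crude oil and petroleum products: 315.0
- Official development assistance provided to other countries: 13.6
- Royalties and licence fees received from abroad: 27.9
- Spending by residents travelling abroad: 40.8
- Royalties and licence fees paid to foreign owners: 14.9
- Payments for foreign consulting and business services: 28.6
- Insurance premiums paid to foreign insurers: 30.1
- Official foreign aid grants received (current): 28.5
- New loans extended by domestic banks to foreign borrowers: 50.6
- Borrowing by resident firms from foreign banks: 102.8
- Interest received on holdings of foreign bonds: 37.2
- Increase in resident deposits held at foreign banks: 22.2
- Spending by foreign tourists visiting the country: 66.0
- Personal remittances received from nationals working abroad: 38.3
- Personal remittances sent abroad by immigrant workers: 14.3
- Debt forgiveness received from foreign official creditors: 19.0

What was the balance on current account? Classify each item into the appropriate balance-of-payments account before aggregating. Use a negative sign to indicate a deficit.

482.3

Goods: 315.0
Services: -30.1 + 82.0 + 66.0 - 14.9 + 27.9 - 28.6 - 40.8 + 29.7 = 91.2
Primary income: 37.2
Secondary income: -14.3 + 28.5 - 13.6 + 38.3 = 38.9
Current account = 315.0 + 91.2 + 37.2 + 38.9 = 482.3
(Excluded from the current account — financial account: inward foreign direct investment in the manufacturing sector 64.2, foreign purchases of domestic corporate bonds 175.4, new loans extended by domestic banks to foreign borrowers 50.6, borrowing by resident firms from foreign banks 102.8, increase in resident deposits held at foreign banks 22.2; capital account: debt forgiveness received from foreign official creditors 19.0.)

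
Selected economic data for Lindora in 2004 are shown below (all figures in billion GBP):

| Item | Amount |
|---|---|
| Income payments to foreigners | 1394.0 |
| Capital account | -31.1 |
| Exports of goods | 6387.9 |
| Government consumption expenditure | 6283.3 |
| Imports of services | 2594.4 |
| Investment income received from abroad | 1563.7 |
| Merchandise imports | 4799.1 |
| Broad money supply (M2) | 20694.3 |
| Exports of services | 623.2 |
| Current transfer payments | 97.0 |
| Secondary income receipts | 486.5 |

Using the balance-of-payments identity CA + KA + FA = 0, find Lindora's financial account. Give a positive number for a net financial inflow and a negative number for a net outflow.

-145.7

Goods balance = 6387.9 - 4799.1 = 1588.8
Services balance = 623.2 - 2594.4 = -1971.2
Trade balance (goods + services) = 1588.8 + (-1971.2) = -382.4
Net primary income = 1563.7 - 1394.0 = 169.7
Net secondary income = 486.5 - 97.0 = 389.5
Current account = -382.4 + 169.7 + 389.5 = 176.8
Financial account = -(176.8 + (-31.1)) = -145.7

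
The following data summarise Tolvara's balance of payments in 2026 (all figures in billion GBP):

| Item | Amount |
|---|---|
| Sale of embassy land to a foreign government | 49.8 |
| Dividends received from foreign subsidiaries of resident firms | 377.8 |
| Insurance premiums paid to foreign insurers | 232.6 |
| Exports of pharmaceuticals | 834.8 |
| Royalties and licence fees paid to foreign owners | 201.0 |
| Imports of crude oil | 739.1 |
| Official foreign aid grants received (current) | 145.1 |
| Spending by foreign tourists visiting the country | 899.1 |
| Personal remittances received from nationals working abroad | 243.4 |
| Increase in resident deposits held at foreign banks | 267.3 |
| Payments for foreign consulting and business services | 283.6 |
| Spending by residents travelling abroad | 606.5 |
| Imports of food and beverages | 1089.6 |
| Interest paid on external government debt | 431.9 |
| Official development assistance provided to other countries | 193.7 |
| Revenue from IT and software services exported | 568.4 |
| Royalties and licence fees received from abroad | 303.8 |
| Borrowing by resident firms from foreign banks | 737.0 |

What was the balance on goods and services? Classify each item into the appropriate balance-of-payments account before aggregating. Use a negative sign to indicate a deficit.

Goods: 834.8 - 739.1 - 1089.6 = -993.9
Services: 899.1 - 201.0 + 303.8 - 606.5 - 232.6 + 568.4 - 283.6 = 447.6
Trade balance = -993.9 + 447.6 = -546.3
(Excluded from the trade balance — capital account: sale of embassy land to a foreign government 49.8; primary income: dividends received from foreign subsidiaries of resident firms 377.8, interest paid on external government debt 431.9; secondary income: official foreign aid grants received (current) 145.1, personal remittances received from nationals working abroad 243.4, official development assistance provided to other countries 193.7; financial account: increase in resident deposits held at foreign banks 267.3, borrowing by resident firms from foreign banks 737.0.)

-546.3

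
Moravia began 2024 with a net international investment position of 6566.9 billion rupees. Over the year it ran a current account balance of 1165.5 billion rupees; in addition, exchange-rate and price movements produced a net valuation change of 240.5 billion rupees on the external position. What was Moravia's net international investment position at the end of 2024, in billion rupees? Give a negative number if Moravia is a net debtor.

7972.9

Change in NIIP = current account + net valuation change = 1165.5 + 240.5 = 1406.0
End-of-year NIIP = 6566.9 + 1406.0 = 7972.9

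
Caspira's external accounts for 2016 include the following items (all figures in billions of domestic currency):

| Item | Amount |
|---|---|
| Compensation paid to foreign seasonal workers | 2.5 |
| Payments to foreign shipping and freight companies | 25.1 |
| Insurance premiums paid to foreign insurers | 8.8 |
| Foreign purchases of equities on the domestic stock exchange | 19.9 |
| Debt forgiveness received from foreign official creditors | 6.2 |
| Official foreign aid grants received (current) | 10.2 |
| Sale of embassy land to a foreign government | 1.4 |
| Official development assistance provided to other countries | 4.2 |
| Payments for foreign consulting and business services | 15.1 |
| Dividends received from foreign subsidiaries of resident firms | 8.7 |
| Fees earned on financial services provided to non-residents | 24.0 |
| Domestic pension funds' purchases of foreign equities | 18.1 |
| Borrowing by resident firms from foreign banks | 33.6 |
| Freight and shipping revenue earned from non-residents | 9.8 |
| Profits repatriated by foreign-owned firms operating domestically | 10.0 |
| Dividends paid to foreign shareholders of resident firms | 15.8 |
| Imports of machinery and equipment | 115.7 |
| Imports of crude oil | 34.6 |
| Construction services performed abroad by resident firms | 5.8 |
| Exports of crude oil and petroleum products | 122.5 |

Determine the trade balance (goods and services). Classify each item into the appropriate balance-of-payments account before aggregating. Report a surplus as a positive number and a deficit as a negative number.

Goods: 122.5 - 34.6 - 115.7 = -27.8
Services: 5.8 - 15.1 - 25.1 + 24.0 + 9.8 - 8.8 = -9.4
Trade balance = -27.8 + (-9.4) = -37.2
(Excluded from the trade balance — primary income: compensation paid to foreign seasonal workers 2.5, dividends received from foreign subsidiaries of resident firms 8.7, profits repatriated by foreign-owned firms operating domestically 10.0, dividends paid to foreign shareholders of resident firms 15.8; financial account: foreign purchases of equities on the domestic stock exchange 19.9, domestic pension funds' purchases of foreign equities 18.1, borrowing by resident firms from foreign banks 33.6; capital account: debt forgiveness received from foreign official creditors 6.2, sale of embassy land to a foreign government 1.4; secondary income: official foreign aid grants received (current) 10.2, official development assistance provided to other countries 4.2.)

-37.2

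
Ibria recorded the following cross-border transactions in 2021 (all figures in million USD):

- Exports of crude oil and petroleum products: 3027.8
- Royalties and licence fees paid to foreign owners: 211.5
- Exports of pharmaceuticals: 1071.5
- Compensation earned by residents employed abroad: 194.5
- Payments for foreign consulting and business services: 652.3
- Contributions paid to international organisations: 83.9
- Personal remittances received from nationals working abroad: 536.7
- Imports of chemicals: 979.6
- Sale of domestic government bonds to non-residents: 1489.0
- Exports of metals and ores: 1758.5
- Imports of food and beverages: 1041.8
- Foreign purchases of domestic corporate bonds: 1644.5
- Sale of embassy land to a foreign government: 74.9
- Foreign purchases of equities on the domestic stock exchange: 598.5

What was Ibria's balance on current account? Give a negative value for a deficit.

3619.9

Goods: 1758.5 - 979.6 + 3027.8 + 1071.5 - 1041.8 = 3836.4
Services: -211.5 - 652.3 = -863.8
Primary income: 194.5
Secondary income: 536.7 - 83.9 = 452.8
Current account = 3836.4 + (-863.8) + 194.5 + 452.8 = 3619.9
(Excluded from the current account — financial account: sale of domestic government bonds to non-residents 1489.0, foreign purchases of domestic corporate bonds 1644.5, foreign purchases of equities on the domestic stock exchange 598.5; capital account: sale of embassy land to a foreign government 74.9.)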